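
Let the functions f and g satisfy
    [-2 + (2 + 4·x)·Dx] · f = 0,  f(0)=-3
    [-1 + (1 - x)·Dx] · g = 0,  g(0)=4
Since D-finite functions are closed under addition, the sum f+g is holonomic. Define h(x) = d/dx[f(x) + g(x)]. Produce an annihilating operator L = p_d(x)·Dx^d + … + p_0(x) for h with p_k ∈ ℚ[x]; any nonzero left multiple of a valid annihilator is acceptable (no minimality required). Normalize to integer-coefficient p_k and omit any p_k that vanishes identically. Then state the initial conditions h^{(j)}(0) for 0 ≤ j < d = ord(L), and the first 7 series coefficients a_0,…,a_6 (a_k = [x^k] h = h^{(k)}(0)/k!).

L = (-4 - 2·x) + (-1 - 10·x - 7·x^2)·Dx + (1 + 2·x - x^2 - 2·x^3)·Dx^2  (order 2).
h: a_k = 1, 11, 15/2, 47/2, 55/8, 381/8, -245/16, …
ICs: h(0) = 1, h′(0) = 11.

f: a_k = -3, -3, 3/2, -3/2, 15/8, -21/8, 63/16, …
g: a_k = 4, 4, 4, 4, 4, 4, 4, …
f+g: L₀ = lclm(L_f,L_g), ord ≤ 1+1.
h₀' ⇒ L via d/dx closure of L₀.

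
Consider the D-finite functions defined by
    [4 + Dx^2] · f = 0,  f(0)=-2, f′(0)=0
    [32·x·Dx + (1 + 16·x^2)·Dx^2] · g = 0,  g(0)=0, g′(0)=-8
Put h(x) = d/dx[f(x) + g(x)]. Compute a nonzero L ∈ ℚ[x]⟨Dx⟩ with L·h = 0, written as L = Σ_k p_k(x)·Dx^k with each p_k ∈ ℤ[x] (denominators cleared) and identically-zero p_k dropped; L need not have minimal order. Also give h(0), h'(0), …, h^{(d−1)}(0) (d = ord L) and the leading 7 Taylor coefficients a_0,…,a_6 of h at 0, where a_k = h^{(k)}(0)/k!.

f: a_k = -2, 0, 4, 0, -4/3, 0, 8/45, …
g: a_k = 0, -8, 0, 128/3, 0, -2048/5, 0, …
Sum ⇒ L₀ = lclm(L_f,L_g) in ℚ(x)⟨Dx⟩.
Derive L from L₀ (diff closure).
L = (-6016·x + 102400·x^3 + 32768·x^5) + (-28 + 1216·x^2 + 27648·x^4 + 16384·x^6)·Dx + (-1504·x + 25600·x^3 + 8192·x^5)·Dx^2 + (-7 + 304·x^2 + 6912·x^4 + 4096·x^6)·Dx^3  (order 3).
h: a_k = -8, 8, 128, -16/3, -2048, 16/15, 32768, …
ICs: h(0) = -8, h′(0) = 8, h′′(0) = 256.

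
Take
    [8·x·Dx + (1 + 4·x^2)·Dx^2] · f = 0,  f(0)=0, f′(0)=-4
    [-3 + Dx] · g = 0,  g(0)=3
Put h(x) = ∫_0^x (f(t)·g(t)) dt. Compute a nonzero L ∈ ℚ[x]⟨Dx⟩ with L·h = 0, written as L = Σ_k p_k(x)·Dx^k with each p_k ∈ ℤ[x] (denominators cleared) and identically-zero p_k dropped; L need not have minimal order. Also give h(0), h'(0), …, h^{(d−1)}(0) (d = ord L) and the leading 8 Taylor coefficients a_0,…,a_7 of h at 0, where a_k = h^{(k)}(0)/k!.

f: a_k = 0, -4, 0, 16/3, 0, -64/5, 0, 256/7, …
g: a_k = 3, 9, 27/2, 27/2, 81/8, 243/40, 243/80, 729/560, …
L₀ := L_f ⊗_s L_g (sym. prod.), ord ≤ 2.
h=∫h₀ ⇒ L = L₀·Dx.
L = (9 - 24·x + 36·x^2)·Dx + (-6 + 8·x - 24·x^2)·Dx^2 + (1 + 4·x^2)·Dx^3  (order 3).
h: a_k = 0, 0, -6, -12, -19/2, -6/5, -23/20, -135/14, …
ICs: h(0) = 0, h′(0) = 0, h′′(0) = -12.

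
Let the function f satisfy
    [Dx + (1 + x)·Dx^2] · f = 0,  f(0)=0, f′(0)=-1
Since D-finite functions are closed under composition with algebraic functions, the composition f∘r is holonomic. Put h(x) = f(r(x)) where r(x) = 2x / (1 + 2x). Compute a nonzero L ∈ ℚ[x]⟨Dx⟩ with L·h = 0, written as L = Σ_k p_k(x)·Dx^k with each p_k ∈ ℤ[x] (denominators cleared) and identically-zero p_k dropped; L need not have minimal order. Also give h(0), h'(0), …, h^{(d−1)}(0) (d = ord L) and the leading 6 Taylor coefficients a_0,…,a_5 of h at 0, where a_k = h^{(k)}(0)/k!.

f: a_k = 0, -1, 1/2, -1/3, 1/4, -1/5, …
h₀=f(r): pull back L_f along r ⇒ L₀.
L = (6 + 16·x)·Dx + (1 + 6·x + 8·x^2)·Dx^2  (order 2).
h: a_k = 0, -2, 6, -56/3, 60, -992/5, …
ICs: h(0) = 0, h′(0) = -2.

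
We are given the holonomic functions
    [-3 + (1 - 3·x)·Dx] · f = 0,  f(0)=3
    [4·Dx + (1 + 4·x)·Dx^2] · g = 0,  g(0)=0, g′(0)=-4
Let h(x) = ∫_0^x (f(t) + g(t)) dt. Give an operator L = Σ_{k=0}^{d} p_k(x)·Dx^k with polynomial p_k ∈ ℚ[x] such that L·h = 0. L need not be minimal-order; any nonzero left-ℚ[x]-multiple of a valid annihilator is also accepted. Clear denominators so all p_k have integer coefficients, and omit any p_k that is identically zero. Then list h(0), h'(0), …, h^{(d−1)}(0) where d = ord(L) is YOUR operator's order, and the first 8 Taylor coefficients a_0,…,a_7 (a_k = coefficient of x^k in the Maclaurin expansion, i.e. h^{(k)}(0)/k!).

L = (204 + 144·x)·Dx^2 + (11 + 312·x + 288·x^2)·Dx^3 + (-5 - 11·x + 54·x^2 + 72·x^3)·Dx^4  (order 4).
h: a_k = 0, 3, 5/2, 35/3, 179/12, 307/5, 2621/30, 8609/21, …
ICs: h(0) = 0, h′(0) = 3, h′′(0) = 5, h′′′(0) = 70.

f: a_k = 3, 9, 27, 81, 243, 729, 2187, 6561, …
g: a_k = 0, -4, 8, -64/3, 64, -1024/5, 2048/3, -16384/7, …
Weyl lclm of L_f,L_g ⇒ L₀ (ord ≤ 3).
h=∫h₀ ⇒ L = L₀·Dx.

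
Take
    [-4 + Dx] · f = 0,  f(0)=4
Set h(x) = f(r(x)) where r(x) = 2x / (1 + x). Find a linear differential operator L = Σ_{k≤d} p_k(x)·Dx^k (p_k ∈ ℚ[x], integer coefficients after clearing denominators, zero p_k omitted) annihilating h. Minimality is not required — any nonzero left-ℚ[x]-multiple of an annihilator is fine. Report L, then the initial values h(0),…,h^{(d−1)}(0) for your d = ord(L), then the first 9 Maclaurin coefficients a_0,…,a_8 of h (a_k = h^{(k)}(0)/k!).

f: a_k = 4, 16, 32, 128/3, 128/3, 512/15, 1024/45, 4096/315, 2048/315, …
Substitute x→r, Dx→(1/r')Dx; clear ⇒ L₀.
L = -8 + (1 + 2·x + x^2)·Dx  (order 1).
h: a_k = 4, 32, 96, 352/3, 32/3, -352/5, 736/45, 12896/315, -1504/35, …
ICs: h(0) = 4.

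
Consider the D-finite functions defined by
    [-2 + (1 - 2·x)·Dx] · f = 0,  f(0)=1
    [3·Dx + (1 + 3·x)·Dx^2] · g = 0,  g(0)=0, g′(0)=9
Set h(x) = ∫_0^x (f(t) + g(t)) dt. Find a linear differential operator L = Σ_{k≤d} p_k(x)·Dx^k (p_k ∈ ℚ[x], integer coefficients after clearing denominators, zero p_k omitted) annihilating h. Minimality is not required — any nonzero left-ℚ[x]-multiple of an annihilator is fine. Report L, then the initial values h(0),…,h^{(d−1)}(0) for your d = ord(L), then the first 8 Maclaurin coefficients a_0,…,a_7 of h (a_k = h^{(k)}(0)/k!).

L = (144 + 72·x)·Dx^2 + (6 + 216·x + 144·x^2)·Dx^3 + (-7 - 13·x + 36·x^2 + 36·x^3)·Dx^4  (order 4).
h: a_k = 0, 1, 11/2, -19/6, 35/4, -179/20, 889/30, -601/14, …
ICs: h(0) = 0, h′(0) = 1, h′′(0) = 11, h′′′(0) = -19.

f: a_k = 1, 2, 4, 8, 16, 32, 64, 128, …
g: a_k = 0, 9, -27/2, 27, -243/4, 729/5, -729/2, 6561/7, …
Sum ⇒ L₀ = lclm(L_f,L_g) in ℚ(x)⟨Dx⟩.
∫: right-multiply L₀ by Dx.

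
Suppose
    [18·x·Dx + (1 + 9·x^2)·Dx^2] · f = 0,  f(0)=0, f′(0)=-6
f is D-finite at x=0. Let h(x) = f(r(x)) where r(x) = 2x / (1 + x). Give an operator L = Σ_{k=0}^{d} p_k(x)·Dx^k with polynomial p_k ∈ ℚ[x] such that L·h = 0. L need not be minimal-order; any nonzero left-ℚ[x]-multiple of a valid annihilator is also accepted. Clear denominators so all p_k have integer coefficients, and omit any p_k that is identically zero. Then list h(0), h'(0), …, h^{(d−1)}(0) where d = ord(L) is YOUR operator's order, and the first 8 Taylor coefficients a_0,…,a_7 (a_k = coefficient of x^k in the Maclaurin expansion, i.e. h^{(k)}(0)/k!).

f: a_k = 0, -6, 0, 18, 0, -486/5, 0, 4374/7, …
Change of var in L_f (x↦r) gives L₀.
L = (2 + 74·x)·Dx + (1 + 2·x + 37·x^2)·Dx^2  (order 2).
h: a_k = 0, -12, 12, 132, -420, -11292/5, 14124, 248316/7, …
ICs: h(0) = 0, h′(0) = -12.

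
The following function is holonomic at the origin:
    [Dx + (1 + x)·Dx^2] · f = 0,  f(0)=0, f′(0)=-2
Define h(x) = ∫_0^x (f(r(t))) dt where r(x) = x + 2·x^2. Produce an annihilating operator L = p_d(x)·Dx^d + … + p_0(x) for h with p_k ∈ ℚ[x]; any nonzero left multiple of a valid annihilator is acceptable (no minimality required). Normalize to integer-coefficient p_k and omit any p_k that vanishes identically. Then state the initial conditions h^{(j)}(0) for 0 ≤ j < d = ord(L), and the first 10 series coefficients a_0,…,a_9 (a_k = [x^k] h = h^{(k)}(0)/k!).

L = (-3 + 4·x + 8·x^2)·Dx^2 + (1 + 5·x + 6·x^2 + 8·x^3)·Dx^3  (order 3).
h: a_k = 0, 0, -1, -1, 5/6, 1/10, -11/15, 3/7, 13/28, -31/36, …
ICs: h(0) = 0, h′(0) = 0, h′′(0) = -2.

f: a_k = 0, -2, 1, -2/3, 1/2, -2/5, 1/3, -2/7, 1/4, -2/9, …
f∘r: x↦r, Dx↦Dx/r' in L_f ⇒ L₀.
h=∫₀ˣh₀: take L = L₀·Dx.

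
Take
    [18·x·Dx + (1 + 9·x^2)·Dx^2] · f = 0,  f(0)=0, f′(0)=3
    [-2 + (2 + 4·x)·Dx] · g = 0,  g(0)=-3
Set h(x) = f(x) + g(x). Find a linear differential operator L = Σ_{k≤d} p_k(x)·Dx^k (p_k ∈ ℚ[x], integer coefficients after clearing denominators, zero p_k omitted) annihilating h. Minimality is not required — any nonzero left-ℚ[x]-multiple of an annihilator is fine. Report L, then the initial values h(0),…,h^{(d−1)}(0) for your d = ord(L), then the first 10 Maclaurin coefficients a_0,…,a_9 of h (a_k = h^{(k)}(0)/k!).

L = (-36 - 180·x + 972·x^2 + 972·x^3)·Dx + (-42 - 144·x + 720·x^2 + 3888·x^3 + 3402·x^4)·Dx^2 + (-2 + 32·x + 108·x^2 + 396·x^3 + 1134·x^4 + 972·x^5)·Dx^3  (order 3).
h: a_k = -3, 0, 3/2, -21/2, 15/8, 1839/40, 63/16, -35685/112, 1287/128, 277791/128, …
ICs: h(0) = -3, h′(0) = 0, h′′(0) = 3.

f: a_k = 0, 3, 0, -9, 0, 243/5, 0, -2187/7, 0, 2187, …
g: a_k = -3, -3, 3/2, -3/2, 15/8, -21/8, 63/16, -99/16, 1287/128, -2145/128, …
Weyl lclm of L_f,L_g ⇒ L₀ (ord ≤ 3).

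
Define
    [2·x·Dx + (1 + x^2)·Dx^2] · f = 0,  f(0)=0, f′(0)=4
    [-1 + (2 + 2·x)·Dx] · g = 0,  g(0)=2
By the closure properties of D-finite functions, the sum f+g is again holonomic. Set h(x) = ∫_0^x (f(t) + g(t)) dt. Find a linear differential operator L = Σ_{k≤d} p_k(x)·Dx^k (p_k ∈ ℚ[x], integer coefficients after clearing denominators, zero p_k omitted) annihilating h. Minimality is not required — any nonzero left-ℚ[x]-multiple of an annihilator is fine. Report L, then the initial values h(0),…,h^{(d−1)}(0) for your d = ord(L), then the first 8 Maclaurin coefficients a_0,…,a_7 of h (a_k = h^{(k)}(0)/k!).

L = (-4 - 10·x + 12·x^2 + 6·x^3)·Dx^2 + (-11 - 16·x + 10·x^2 + 48·x^3 + 21·x^4)·Dx^3 + (-2 + 6·x + 12·x^2 + 12·x^3 + 14·x^4 + 6·x^5)·Dx^4  (order 4).
h: a_k = 0, 2, 5/2, -1/12, -29/96, -1/64, 547/3840, -3/512, …
ICs: h(0) = 0, h′(0) = 2, h′′(0) = 5, h′′′(0) = -1/2.

f: a_k = 0, 4, 0, -4/3, 0, 4/5, 0, -4/7, …
g: a_k = 2, 1, -1/4, 1/8, -5/64, 7/128, -21/512, 33/1024, …
h₀=f+g: left-lcm gives L₀, ord ≤ 3.
h=∫h₀ ⇒ L = L₀·Dx.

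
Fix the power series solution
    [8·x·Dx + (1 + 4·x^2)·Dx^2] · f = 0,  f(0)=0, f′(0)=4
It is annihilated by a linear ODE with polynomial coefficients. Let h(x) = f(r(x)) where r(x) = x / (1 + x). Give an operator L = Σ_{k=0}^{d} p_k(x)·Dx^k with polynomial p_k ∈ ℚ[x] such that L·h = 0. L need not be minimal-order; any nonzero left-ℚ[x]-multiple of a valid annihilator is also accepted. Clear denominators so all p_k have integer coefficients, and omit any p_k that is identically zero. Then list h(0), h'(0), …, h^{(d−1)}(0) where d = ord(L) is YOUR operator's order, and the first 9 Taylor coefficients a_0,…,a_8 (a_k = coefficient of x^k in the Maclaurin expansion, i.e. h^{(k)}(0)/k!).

L = (2 + 10·x)·Dx + (1 + 2·x + 5·x^2)·Dx^2  (order 2).
h: a_k = 0, 4, -4, -4/3, 12, -76/5, -44/3, 556/7, -84, …
ICs: h(0) = 0, h′(0) = 4.

f: a_k = 0, 4, 0, -16/3, 0, 64/5, 0, -256/7, 0, …
Change of var in L_f (x↦r) gives L₀.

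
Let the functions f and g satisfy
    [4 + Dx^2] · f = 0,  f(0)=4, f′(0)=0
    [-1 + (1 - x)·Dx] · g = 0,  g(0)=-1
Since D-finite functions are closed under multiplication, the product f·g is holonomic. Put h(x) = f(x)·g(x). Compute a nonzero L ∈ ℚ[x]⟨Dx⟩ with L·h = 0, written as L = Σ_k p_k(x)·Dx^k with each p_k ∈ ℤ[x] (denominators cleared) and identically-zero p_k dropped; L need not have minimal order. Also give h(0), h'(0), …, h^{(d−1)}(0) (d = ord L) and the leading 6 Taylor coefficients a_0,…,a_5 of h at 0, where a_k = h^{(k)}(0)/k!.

f: a_k = 4, 0, -8, 0, 8/3, 0, …
g: a_k = -1, -1, -1, -1, -1, -1, …
Product ⇒ symmetric product L₀, ord ≤ 2.
L = (-4 + 4·x) + 2·Dx + (-1 + x)·Dx^2  (order 2).
h: a_k = -4, -4, 4, 4, 4/3, 4/3, …
ICs: h(0) = -4, h′(0) = -4.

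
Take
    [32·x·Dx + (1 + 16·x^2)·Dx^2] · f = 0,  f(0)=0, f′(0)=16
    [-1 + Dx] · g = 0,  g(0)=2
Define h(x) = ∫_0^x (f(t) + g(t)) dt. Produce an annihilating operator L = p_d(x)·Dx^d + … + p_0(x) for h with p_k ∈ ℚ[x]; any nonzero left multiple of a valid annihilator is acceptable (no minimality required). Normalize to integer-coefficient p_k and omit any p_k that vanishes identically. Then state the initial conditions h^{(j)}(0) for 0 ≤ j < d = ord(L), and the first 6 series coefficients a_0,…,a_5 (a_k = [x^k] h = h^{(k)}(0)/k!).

L = (32 - 32·x - 1536·x^2 - 512·x^3)·Dx^2 + (-33 + 1504·x^2 - 256·x^4)·Dx^3 + (1 + 32·x + 32·x^2 + 512·x^3 + 256·x^4)·Dx^4  (order 4).
h: a_k = 0, 2, 9, 1/3, -85/4, 1/60, …
ICs: h(0) = 0, h′(0) = 2, h′′(0) = 18, h′′′(0) = 2.

f: a_k = 0, 16, 0, -256/3, 0, 4096/5, …
g: a_k = 2, 2, 1, 1/3, 1/12, 1/60, …
f+g: L₀ = lclm(L_f,L_g), ord ≤ 2+1.
Integrate: L := L₀·Dx.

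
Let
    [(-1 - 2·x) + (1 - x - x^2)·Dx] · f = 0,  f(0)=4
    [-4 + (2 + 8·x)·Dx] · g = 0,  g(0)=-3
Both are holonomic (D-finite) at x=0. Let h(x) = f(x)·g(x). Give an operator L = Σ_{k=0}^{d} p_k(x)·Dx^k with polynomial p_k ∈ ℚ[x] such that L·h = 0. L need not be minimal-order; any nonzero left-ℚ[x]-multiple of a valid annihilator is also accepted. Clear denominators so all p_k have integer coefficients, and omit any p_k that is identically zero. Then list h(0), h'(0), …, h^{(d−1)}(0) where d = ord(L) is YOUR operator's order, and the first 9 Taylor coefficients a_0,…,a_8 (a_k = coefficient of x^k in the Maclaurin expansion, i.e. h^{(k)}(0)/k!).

f: a_k = 4, 4, 8, 12, 20, 32, 52, 84, 136, …
g: a_k = -3, -6, 6, -12, 30, -84, 252, -792, 2574, …
Product ⇒ symmetric product L₀, ord ≤ 1.
L = (3 + 4·x + 6·x^2) + (-1 - 3·x + 5·x^2 + 4·x^3)·Dx  (order 1).
h: a_k = -12, -36, -24, -108, -12, -456, 540, -3084, 7752, …
ICs: h(0) = -12.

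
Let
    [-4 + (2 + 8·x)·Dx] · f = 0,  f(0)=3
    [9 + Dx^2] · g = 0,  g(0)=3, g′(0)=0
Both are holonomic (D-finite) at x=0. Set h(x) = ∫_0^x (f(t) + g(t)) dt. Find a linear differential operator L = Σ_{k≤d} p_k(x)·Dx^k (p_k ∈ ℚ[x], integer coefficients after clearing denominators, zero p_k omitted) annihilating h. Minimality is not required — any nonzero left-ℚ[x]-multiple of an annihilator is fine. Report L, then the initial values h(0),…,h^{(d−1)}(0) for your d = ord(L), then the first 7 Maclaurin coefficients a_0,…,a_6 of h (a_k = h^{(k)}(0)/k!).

f: a_k = 3, 6, -6, 12, -30, 84, -252, …
g: a_k = 3, 0, -27/2, 0, 81/8, 0, -243/80, …
Weyl lclm of L_f,L_g ⇒ L₀ (ord ≤ 3).
∫: right-multiply L₀ by Dx.
L = (-378 - 1296·x - 2592·x^2)·Dx + (45 + 828·x + 3888·x^2 + 5184·x^3)·Dx^2 + (-42 - 144·x - 288·x^2)·Dx^3 + (5 + 92·x + 432·x^2 + 576·x^3)·Dx^4  (order 4).
h: a_k = 0, 6, 3, -13/2, 3, -159/40, 14, …
ICs: h(0) = 0, h′(0) = 6, h′′(0) = 6, h′′′(0) = -39.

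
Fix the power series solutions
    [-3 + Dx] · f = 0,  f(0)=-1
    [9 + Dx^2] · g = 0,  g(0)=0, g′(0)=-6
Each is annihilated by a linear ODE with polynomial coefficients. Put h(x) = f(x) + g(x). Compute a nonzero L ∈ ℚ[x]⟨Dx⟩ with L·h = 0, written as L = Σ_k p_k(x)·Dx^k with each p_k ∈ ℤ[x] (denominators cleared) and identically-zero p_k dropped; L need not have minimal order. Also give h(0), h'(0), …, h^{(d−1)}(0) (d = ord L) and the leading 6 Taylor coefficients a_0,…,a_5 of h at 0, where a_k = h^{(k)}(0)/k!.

L = -27 + 9·Dx - 3·Dx^2 + Dx^3  (order 3).
h: a_k = -1, -9, -9/2, 9/2, -27/8, -243/40, …
ICs: h(0) = -1, h′(0) = -9, h′′(0) = -9.

f: a_k = -1, -3, -9/2, -9/2, -27/8, -81/40, …
g: a_k = 0, -6, 0, 9, 0, -81/20, …
h₀=f+g: left-lcm gives L₀, ord ≤ 3.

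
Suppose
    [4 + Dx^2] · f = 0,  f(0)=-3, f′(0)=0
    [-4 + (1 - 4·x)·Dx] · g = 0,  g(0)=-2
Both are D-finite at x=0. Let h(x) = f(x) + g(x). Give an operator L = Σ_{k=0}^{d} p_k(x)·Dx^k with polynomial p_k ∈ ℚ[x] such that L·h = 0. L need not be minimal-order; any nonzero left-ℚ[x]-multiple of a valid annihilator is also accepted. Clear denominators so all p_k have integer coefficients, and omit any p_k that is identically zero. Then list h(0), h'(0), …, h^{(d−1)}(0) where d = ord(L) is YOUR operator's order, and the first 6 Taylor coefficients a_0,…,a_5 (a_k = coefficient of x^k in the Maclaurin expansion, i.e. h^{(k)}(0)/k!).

L = (-400 + 128·x - 256·x^2) + (36 - 176·x + 192·x^2 - 256·x^3)·Dx + (-100 + 32·x - 64·x^2)·Dx^2 + (9 - 44·x + 48·x^2 - 64·x^3)·Dx^3  (order 3).
h: a_k = -5, -8, -26, -128, -514, -2048, …
ICs: h(0) = -5, h′(0) = -8, h′′(0) = -52.

f: a_k = -3, 0, 6, 0, -2, 0, …
g: a_k = -2, -8, -32, -128, -512, -2048, …
Weyl lclm of L_f,L_g ⇒ L₀ (ord ≤ 3).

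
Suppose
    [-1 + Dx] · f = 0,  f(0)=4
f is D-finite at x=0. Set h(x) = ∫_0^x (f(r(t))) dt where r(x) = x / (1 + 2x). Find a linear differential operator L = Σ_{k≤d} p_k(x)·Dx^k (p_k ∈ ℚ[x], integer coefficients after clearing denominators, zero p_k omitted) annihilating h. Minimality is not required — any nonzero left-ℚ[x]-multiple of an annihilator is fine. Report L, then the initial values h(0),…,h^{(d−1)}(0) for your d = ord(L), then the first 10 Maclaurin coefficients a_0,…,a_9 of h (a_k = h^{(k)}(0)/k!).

L = -Dx + (1 + 4·x + 4·x^2)·Dx^2  (order 2).
h: a_k = 0, 4, 2, -2, 13/6, -71/30, 49/20, -2699/1260, 9157/10080, 68731/30240, …
ICs: h(0) = 0, h′(0) = 4.

f: a_k = 4, 4, 2, 2/3, 1/6, 1/30, 1/180, 1/1260, 1/10080, 1/90720, …
h₀=f(r): pull back L_f along r ⇒ L₀.
h=∫₀ˣh₀: take L = L₀·Dx.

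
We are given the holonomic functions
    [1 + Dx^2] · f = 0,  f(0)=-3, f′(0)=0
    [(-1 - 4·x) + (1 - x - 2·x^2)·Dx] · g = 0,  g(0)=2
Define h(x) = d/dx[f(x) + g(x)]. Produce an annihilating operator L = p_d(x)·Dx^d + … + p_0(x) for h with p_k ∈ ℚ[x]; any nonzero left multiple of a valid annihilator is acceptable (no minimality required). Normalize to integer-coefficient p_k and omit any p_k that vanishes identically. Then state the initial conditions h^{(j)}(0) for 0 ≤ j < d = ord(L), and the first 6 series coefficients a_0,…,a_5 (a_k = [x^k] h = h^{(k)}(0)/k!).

L = (270 + 1200·x + 2862·x^2 + 1860·x^3 + 1920·x^4 + 144·x^5 + 96·x^6) + (-31 - 115·x + 75·x^2 + 241·x^3 + 430·x^4 + 372·x^5 + 56·x^6 + 32·x^7)·Dx + (270 + 1200·x + 2862·x^2 + 1860·x^3 + 1920·x^4 + 144·x^5 + 96·x^6)·Dx^2 + (-31 - 115·x + 75·x^2 + 241·x^3 + 430·x^4 + 372·x^5 + 56·x^6 + 32·x^7)·Dx^3  (order 3).
h: a_k = 2, 15, 30, 175/2, 210, 20641/40, …
ICs: h(0) = 2, h′(0) = 15, h′′(0) = 60.

f: a_k = -3, 0, 3/2, 0, -1/8, 0, …
g: a_k = 2, 2, 6, 10, 22, 42, …
Sum ⇒ L₀ = lclm(L_f,L_g) in ℚ(x)⟨Dx⟩.
h₀' ⇒ L via d/dx closure of L₀.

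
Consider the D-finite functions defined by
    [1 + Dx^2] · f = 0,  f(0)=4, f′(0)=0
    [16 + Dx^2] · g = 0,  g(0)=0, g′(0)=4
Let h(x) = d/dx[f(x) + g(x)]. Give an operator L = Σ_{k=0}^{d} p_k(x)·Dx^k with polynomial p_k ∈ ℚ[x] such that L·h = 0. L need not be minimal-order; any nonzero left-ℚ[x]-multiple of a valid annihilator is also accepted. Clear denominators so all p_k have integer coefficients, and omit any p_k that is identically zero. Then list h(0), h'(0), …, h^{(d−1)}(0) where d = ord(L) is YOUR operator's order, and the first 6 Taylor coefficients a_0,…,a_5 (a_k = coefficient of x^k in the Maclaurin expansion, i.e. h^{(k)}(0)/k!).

L = 16 + 17·Dx^2 + Dx^4  (order 4).
h: a_k = 4, -4, -32, 2/3, 128/3, -1/30, …
ICs: h(0) = 4, h′(0) = -4, h′′(0) = -64, h′′′(0) = 4.

f: a_k = 4, 0, -2, 0, 1/6, 0, …
g: a_k = 0, 4, 0, -32/3, 0, 128/15, …
L₀ := lclm(L_f,L_g); ord L₀ ≤ 2+2.
Derive L from L₀ (diff closure).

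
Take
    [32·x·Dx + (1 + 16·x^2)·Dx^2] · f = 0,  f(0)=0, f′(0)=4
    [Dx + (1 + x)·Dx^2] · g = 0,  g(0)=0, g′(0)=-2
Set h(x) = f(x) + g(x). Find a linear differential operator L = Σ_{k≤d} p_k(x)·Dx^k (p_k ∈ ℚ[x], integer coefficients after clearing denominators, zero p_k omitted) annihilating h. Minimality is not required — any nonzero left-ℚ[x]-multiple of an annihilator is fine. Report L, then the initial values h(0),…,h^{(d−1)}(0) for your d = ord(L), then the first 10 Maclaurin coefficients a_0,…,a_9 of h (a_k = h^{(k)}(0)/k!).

L = (-32 - 96·x + 1536·x^2 + 512·x^3)·Dx + (-34 - 64·x + 1440·x^2 + 3072·x^3 + 1024·x^4)·Dx^2 + (-1 + 31·x + 32·x^2 + 512·x^3 + 768·x^4 + 256·x^5)·Dx^3  (order 3).
h: a_k = 0, 2, 1, -22, 1/2, 1022/5, 1/3, -16386/7, 1/4, 262142/9, …
ICs: h(0) = 0, h′(0) = 2, h′′(0) = 2.

f: a_k = 0, 4, 0, -64/3, 0, 1024/5, 0, -16384/7, 0, 262144/9, …
g: a_k = 0, -2, 1, -2/3, 1/2, -2/5, 1/3, -2/7, 1/4, -2/9, …
L₀ := lclm(L_f,L_g); ord L₀ ≤ 2+2.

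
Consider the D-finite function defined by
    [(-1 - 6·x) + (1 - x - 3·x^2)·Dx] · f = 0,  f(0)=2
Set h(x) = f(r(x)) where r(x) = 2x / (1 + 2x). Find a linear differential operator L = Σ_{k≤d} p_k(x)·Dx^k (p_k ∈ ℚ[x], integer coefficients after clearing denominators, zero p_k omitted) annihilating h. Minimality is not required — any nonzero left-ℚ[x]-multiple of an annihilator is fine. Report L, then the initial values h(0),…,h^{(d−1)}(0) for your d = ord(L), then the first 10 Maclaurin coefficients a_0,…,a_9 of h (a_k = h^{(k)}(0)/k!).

L = (2 + 28·x) + (-1 - 4·x + 8·x^2 + 24·x^3)·Dx  (order 1).
h: a_k = 2, 4, 24, 0, 288, -576, 4608, -16128, 87552, -368640, …
ICs: h(0) = 2.

f: a_k = 2, 2, 8, 14, 38, 80, 194, 434, 1016, 2318, …
f∘r: x↦r, Dx↦Dx/r' in L_f ⇒ L₀.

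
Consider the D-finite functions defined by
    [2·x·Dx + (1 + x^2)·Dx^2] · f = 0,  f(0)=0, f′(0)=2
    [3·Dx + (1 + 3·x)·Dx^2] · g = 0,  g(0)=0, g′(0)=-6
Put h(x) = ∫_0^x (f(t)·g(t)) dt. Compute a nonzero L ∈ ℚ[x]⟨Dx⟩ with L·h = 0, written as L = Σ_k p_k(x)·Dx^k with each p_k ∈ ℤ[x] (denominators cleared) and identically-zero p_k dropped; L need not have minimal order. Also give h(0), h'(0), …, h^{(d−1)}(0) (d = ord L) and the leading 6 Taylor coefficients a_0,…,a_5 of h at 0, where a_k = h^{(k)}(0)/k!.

f: a_k = 0, 2, 0, -2/3, 0, 2/5, …
g: a_k = 0, -6, 9, -18, 81/2, -486/5, …
L₀ := L_f ⊗_s L_g (sym. prod.), ord ≤ 4.
∫: right-multiply L₀ by Dx.
L = (264 + 1260·x + 1008·x^2 + 3420·x^3 + 3240·x^4 + 4212·x^5 + 324·x^7)·Dx^2 + (178 + 660·x + 3828·x^2 + 7308·x^3 + 12960·x^4 + 10044·x^5 + 11340·x^6 + 324·x^7 + 1134·x^8)·Dx^3 + (132 + 608·x + 1728·x^2 + 4568·x^3 + 6456·x^4 + 8856·x^5 + 5184·x^6 + 5544·x^7 + 324·x^8 + 648·x^9)·Dx^4 + (13 + 102·x + 341·x^2 + 744·x^3 + 1138·x^4 + 1236·x^5 + 1386·x^6 + 648·x^7 + 657·x^8 + 54·x^9 + 81·x^10)·Dx^5  (order 5).
h: a_k = 0, 0, 0, -4, 9/2, -32/5, …
ICs: h(0) = 0, h′(0) = 0, h′′(0) = 0, h′′′(0) = -24, h′′′′(0) = 108.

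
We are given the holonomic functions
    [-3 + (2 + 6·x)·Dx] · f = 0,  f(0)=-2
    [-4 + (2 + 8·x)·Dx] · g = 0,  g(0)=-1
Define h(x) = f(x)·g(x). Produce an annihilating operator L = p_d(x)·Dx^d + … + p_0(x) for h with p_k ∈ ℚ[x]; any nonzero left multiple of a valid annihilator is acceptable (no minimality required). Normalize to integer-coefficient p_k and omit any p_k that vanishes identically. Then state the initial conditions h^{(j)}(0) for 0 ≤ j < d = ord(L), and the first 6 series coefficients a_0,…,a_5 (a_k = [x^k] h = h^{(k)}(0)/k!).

L = (-7 - 24·x) + (2 + 14·x + 24·x^2)·Dx  (order 1).
h: a_k = 2, 7, -1/4, 7/8, -197/64, 1393/128, …
ICs: h(0) = 2.

f: a_k = -2, -3, 9/4, -27/8, 405/64, -1701/128, …
g: a_k = -1, -2, 2, -4, 10, -28, …
Product ⇒ symmetric product L₀, ord ≤ 1.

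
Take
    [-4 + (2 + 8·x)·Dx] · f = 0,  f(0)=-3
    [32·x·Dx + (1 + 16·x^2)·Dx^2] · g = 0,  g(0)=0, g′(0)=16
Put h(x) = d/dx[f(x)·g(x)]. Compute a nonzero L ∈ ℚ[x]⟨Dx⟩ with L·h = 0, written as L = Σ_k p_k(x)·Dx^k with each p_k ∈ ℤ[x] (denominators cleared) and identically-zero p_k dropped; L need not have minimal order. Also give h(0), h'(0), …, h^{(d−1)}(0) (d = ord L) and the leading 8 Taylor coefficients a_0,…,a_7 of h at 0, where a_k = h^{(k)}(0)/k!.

L = (20 + 640·x + 128·x^2 - 6144·x^3 - 3072·x^4) + (28 + 336·x + 1152·x^2 - 3584·x^3 - 21504·x^4 - 12288·x^5)·Dx + (3 + 8·x - 48·x^2 - 256·x^3 - 1792·x^4 - 6144·x^5 - 4096·x^6)·Dx^2  (order 2).
h: a_k = -48, -192, 1056, 1280, -12448, -157056/5, 1206592/5, 11435008/35, …
ICs: h(0) = -48, h′(0) = -192.

f: a_k = -3, -6, 6, -12, 30, -84, 252, -792, …
g: a_k = 0, 16, 0, -256/3, 0, 4096/5, 0, -65536/7, …
L₀ := L_f ⊗_s L_g (sym. prod.), ord ≤ 2.
h=h₀': d/dx-closure on L₀ ⇒ L.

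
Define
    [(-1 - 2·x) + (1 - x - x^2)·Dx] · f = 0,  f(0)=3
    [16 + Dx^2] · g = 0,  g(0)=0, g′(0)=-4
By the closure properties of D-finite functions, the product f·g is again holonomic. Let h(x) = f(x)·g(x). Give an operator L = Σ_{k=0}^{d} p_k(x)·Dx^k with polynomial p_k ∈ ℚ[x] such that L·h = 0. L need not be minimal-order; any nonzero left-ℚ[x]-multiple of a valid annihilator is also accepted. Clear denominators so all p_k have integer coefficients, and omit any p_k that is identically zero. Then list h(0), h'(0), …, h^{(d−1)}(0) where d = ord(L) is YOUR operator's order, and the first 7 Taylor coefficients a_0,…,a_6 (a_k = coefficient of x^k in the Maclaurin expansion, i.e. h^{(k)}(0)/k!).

f: a_k = 3, 3, 6, 9, 15, 24, 39, …
g: a_k = 0, -4, 0, 32/3, 0, -128/15, 0, …
L₀ := L_f ⊗_s L_g (sym. prod.), ord ≤ 2.
L = (-14 + 16·x + 16·x^2) + (2 + 4·x)·Dx + (-1 + x + x^2)·Dx^2  (order 2).
h: a_k = 0, -12, -12, 8, -4, -108/5, -128/5, …
ICs: h(0) = 0, h′(0) = -12.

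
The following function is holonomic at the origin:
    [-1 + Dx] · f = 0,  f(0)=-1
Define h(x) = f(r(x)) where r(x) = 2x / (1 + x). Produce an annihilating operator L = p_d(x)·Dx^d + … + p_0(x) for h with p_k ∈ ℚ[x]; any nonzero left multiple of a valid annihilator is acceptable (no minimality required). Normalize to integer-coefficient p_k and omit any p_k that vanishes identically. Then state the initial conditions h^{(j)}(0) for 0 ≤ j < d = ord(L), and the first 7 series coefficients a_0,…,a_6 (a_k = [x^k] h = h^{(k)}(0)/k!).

f: a_k = -1, -1, -1/2, -1/6, -1/24, -1/120, -1/720, …
L₀ from L_f via x↦r, Dx↦r'^{-1}Dx.
L = -2 + (1 + 2·x + x^2)·Dx  (order 1).
h: a_k = -1, -2, 0, 2/3, -2/3, 2/5, -4/45, …
ICs: h(0) = -1.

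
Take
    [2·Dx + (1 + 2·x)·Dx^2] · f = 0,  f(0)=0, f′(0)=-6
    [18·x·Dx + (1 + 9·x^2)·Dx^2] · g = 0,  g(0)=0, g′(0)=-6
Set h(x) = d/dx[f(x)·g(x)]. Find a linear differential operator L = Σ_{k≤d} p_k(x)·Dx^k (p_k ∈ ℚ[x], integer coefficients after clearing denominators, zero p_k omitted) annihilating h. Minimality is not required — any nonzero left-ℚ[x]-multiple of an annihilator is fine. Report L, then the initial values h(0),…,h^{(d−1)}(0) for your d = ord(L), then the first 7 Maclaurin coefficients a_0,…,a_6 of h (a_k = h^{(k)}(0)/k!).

L = (792 + 3024·x + 22680·x^2 + 102384·x^3 + 174960·x^4 + 151632·x^5 + 104976·x^7) + (332 + 4752·x + 28908·x^2 + 127008·x^3 + 351216·x^4 + 542376·x^5 + 408240·x^6 + 157464·x^7 + 367416·x^8)·Dx + (44 + 916·x + 6696·x^2 + 27252·x^3 + 85860·x^4 + 193428·x^5 + 279936·x^6 + 224532·x^7 + 157464·x^8 + 209952·x^9)·Dx^2 + (10 + 76·x + 418·x^2 + 1728·x^3 + 5391·x^4 + 12960·x^5 + 24948·x^6 + 34992·x^7 + 29889·x^8 + 26244·x^9 + 26244·x^10)·Dx^3  (order 3).
h: a_k = 0, 72, -108, -240, 180, 16632/5, -19572/5, …
ICs: h(0) = 0, h′(0) = 72, h′′(0) = -216.

f: a_k = 0, -6, 6, -8, 12, -96/5, 32, …
g: a_k = 0, -6, 0, 18, 0, -486/5, 0, …
Product ⇒ symmetric product L₀, ord ≤ 4.
Differentiate: ansatz ord ≤ ord L₀ ⇒ L.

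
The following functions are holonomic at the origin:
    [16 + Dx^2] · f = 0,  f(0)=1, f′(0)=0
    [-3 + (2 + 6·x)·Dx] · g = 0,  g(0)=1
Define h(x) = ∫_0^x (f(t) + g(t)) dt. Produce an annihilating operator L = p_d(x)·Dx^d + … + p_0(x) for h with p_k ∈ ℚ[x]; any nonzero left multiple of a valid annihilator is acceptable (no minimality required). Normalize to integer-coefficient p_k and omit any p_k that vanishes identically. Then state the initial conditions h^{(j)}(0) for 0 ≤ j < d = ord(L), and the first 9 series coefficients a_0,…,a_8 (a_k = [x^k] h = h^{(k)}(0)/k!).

L = (-4368 - 18432·x - 27648·x^2)·Dx + (1760 + 17568·x + 55296·x^2 + 55296·x^3)·Dx^2 + (-273 - 1152·x - 1728·x^2)·Dx^3 + (110 + 1098·x + 3456·x^2 + 3456·x^3)·Dx^4  (order 4).
h: a_k = 0, 2, 3/4, -73/24, 27/64, 2881/1920, 567/512, -951049/322560, 72171/16384, …
ICs: h(0) = 0, h′(0) = 2, h′′(0) = 3/2, h′′′(0) = -73/4.

f: a_k = 1, 0, -8, 0, 32/3, 0, -256/45, 0, 512/315, …
g: a_k = 1, 3/2, -9/8, 27/16, -405/128, 1701/256, -15309/1024, 72171/2048, -2814669/32768, …
h₀=f+g: left-lcm gives L₀, ord ≤ 3.
h=∫₀ˣh₀: take L = L₀·Dx.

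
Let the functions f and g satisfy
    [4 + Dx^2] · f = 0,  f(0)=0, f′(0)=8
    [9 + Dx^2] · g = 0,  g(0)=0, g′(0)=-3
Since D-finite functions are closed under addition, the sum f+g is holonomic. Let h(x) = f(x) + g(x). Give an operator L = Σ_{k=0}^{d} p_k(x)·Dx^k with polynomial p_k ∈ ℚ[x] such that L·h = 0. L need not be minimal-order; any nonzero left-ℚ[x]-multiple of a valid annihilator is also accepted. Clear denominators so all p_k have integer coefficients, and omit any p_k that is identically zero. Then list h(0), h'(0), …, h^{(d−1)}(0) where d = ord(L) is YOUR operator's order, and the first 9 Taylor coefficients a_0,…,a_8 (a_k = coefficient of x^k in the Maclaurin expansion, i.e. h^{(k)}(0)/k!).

f: a_k = 0, 8, 0, -16/3, 0, 16/15, 0, -32/315, 0, …
g: a_k = 0, -3, 0, 9/2, 0, -81/40, 0, 243/560, 0, …
L₀ := lclm(L_f,L_g); ord L₀ ≤ 2+2.
L = 36 + 13·Dx^2 + Dx^4  (order 4).
h: a_k = 0, 5, 0, -5/6, 0, -23/24, 0, 335/1008, 0, …
ICs: h(0) = 0, h′(0) = 5, h′′(0) = 0, h′′′(0) = -5.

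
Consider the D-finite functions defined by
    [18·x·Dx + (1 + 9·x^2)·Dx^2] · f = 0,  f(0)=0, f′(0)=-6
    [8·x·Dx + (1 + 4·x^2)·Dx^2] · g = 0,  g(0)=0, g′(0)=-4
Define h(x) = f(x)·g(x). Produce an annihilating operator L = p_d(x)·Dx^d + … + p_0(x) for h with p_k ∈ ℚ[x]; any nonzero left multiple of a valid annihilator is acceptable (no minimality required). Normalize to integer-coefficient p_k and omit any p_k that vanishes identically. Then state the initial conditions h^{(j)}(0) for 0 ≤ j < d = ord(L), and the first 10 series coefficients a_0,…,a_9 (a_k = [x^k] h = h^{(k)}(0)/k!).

L = (-864·x - 18720·x^3 - 82944·x^5 + 134784·x^7 + 1119744·x^9)·Dx + (-52 - 3036·x^2 - 33696·x^4 - 72576·x^6 + 471744·x^8 + 1679616·x^10)·Dx^2 + (-104·x - 2072·x^3 - 11232·x^5 + 13968·x^7 + 269568·x^9 + 559872·x^11)·Dx^3 + (-1 - 26·x^2 - 205·x^4 + 7380·x^8 + 33696·x^10 + 46656·x^12)·Dx^4  (order 4).
h: a_k = 0, 0, 24, 0, -104, 0, 2808/5, 0, -121368/35, 0, …
ICs: h(0) = 0, h′(0) = 0, h′′(0) = 48, h′′′(0) = 0.

f: a_k = 0, -6, 0, 18, 0, -486/5, 0, 4374/7, 0, -4374, …
g: a_k = 0, -4, 0, 16/3, 0, -64/5, 0, 256/7, 0, -1024/9, …
Sym-product of L_f,L_g gives L₀ (≤ ord 4).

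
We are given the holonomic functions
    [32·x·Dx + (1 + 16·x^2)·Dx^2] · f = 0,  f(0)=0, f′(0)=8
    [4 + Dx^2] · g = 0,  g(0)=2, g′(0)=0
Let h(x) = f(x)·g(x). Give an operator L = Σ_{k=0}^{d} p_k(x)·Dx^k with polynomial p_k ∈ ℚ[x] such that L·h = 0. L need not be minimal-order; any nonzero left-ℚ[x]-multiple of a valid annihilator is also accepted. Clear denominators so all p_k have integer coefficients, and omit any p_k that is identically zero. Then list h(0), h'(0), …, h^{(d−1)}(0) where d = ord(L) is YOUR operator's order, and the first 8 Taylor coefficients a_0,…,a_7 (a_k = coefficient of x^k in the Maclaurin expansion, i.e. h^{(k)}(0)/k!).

L = (1360 + 60416·x^2 + 106496·x^4 + 262144·x^6 + 1048576·x^8) + (2304·x + 45056·x^3 + 196608·x^5 + 1048576·x^7)·Dx + (360 + 15872·x^2 + 36864·x^4 + 131072·x^6 + 524288·x^8)·Dx^2 + (576·x + 11264·x^3 + 49152·x^5 + 262144·x^7)·Dx^3 + (5 + 192·x^2 + 2560·x^4 + 16384·x^6 + 65536·x^8)·Dx^4  (order 4).
h: a_k = 0, 16, 0, -352/3, 0, 15008/15, 0, -3483584/315, …
ICs: h(0) = 0, h′(0) = 16, h′′(0) = 0, h′′′(0) = -704.

f: a_k = 0, 8, 0, -128/3, 0, 2048/5, 0, -32768/7, …
g: a_k = 2, 0, -4, 0, 4/3, 0, -8/45, 0, …
f·g: L₀ = L_f ⊗_s L_g, ord ≤ 2·2.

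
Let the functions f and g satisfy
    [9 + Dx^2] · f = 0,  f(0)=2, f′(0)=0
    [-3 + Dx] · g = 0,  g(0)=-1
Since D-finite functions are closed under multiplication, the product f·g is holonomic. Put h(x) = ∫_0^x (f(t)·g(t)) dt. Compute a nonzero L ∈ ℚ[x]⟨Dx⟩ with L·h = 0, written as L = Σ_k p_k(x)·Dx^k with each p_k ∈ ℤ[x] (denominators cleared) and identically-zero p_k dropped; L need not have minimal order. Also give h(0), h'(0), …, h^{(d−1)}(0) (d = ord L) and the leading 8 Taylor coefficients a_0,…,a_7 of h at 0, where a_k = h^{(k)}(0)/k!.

f: a_k = 2, 0, -9, 0, 27/4, 0, -81/40, 0, …
g: a_k = -1, -3, -9/2, -9/2, -27/8, -81/40, -81/80, -243/560, …
Product ⇒ symmetric product L₀, ord ≤ 2.
∫: right-multiply L₀ by Dx.
L = 18·Dx - 6·Dx^2 + Dx^3  (order 3).
h: a_k = 0, -2, -3, 0, 9/2, 27/5, 27/10, 0, …
ICs: h(0) = 0, h′(0) = -2, h′′(0) = -6.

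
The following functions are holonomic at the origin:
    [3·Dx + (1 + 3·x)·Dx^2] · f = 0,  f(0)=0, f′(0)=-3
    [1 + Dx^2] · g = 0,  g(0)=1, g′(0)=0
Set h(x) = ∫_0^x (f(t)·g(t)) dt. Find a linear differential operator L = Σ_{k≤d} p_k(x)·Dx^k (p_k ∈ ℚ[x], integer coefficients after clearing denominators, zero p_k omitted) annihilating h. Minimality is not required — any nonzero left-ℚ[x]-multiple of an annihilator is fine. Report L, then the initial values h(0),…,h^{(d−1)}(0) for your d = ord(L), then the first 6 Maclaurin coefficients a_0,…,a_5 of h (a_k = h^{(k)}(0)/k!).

f: a_k = 0, -3, 9/2, -9, 81/4, -243/5, …
g: a_k = 1, 0, -1/2, 0, 1/24, 0, …
Sym-product of L_f,L_g gives L₀ (≤ ord 4).
h=∫₀ˣh₀: take L = L₀·Dx.
L = (-203 - 222·x - 189·x^2 + 432·x^3 + 324·x^4)·Dx + (-84 - 108·x + 648·x^2 + 648·x^3)·Dx^2 + (-208 - 228·x - 54·x^2 + 864·x^3 + 648·x^4)·Dx^3 + (-84 - 108·x + 648·x^2 + 648·x^3)·Dx^4 + (-5 - 6·x + 135·x^2 + 432·x^3 + 324·x^4)·Dx^5  (order 5).
h: a_k = 0, 0, -3/2, 3/2, -15/8, 18/5, …
ICs: h(0) = 0, h′(0) = 0, h′′(0) = -3, h′′′(0) = 9, h′′′′(0) = -45.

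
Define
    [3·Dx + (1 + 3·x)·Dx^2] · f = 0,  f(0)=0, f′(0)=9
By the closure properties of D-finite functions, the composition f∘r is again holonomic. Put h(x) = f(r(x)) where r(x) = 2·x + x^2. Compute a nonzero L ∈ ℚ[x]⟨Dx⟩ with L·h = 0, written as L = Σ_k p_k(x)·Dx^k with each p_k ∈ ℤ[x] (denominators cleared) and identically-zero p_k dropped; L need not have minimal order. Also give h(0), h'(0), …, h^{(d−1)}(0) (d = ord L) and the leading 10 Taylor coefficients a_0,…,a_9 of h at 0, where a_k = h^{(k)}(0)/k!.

L = (5 + 6·x + 3·x^2)·Dx + (1 + 7·x + 9·x^2 + 3·x^3)·Dx^2  (order 2).
h: a_k = 0, 18, -45, 162, -1323/2, 14418/5, -13095, 428166/7, -1166643/4, 1412802, …
ICs: h(0) = 0, h′(0) = 18.

f: a_k = 0, 9, -27/2, 27, -243/4, 729/5, -729/2, 6561/7, -19683/8, 6561, …
L₀ from L_f via x↦r, Dx↦r'^{-1}Dx.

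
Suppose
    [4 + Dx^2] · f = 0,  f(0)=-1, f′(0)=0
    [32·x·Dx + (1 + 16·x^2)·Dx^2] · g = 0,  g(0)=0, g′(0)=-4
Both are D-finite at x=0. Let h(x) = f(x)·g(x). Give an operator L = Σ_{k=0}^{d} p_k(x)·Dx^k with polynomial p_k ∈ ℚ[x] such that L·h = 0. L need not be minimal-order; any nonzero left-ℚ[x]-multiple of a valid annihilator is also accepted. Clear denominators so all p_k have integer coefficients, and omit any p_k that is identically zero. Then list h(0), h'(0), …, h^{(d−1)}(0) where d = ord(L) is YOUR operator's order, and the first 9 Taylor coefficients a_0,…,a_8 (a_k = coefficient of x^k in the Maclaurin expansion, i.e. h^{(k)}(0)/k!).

f: a_k = -1, 0, 2, 0, -2/3, 0, 4/45, 0, -2/315, …
g: a_k = 0, -4, 0, 64/3, 0, -1024/5, 0, 16384/7, 0, …
Sym-product of L_f,L_g gives L₀ (≤ ord 4).
L = (1360 + 60416·x^2 + 106496·x^4 + 262144·x^6 + 1048576·x^8) + (2304·x + 45056·x^3 + 196608·x^5 + 1048576·x^7)·Dx + (360 + 15872·x^2 + 36864·x^4 + 131072·x^6 + 524288·x^8)·Dx^2 + (576·x + 11264·x^3 + 49152·x^5 + 262144·x^7)·Dx^3 + (5 + 192·x^2 + 2560·x^4 + 16384·x^6 + 65536·x^8)·Dx^4  (order 4).
h: a_k = 0, 4, 0, -88/3, 0, 3752/15, 0, -870896/315, 0, …
ICs: h(0) = 0, h′(0) = 4, h′′(0) = 0, h′′′(0) = -176.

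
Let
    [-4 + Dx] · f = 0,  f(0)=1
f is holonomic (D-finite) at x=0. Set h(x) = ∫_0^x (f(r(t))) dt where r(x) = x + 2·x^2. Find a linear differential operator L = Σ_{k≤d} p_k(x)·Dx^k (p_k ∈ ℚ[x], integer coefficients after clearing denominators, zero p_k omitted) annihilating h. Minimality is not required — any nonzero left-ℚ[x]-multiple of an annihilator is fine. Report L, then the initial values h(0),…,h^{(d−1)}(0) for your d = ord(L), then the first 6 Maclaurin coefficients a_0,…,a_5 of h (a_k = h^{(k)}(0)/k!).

L = (-4 - 16·x)·Dx + Dx^2  (order 2).
h: a_k = 0, 1, 2, 16/3, 32/3, 64/3, …
ICs: h(0) = 0, h′(0) = 1.

f: a_k = 1, 4, 8, 32/3, 32/3, 128/15, …
Substitute x→r, Dx→(1/r')Dx; clear ⇒ L₀.
Integrate: L := L₀·Dx.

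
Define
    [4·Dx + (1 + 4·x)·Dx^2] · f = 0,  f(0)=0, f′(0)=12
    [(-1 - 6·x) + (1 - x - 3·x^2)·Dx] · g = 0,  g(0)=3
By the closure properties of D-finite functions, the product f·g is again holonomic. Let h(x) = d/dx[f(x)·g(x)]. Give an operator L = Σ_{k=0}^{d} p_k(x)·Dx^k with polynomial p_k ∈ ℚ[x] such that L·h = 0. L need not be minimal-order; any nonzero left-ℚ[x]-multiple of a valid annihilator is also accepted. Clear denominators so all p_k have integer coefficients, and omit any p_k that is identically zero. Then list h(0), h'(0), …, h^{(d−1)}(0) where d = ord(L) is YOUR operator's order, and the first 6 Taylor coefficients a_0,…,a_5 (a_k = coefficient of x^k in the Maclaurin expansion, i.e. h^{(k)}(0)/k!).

f: a_k = 0, 12, -24, 64, -192, 3072/5, …
g: a_k = 3, 3, 12, 21, 57, 120, …
f·g: L₀ = L_f ⊗_s L_g, ord ≤ 2·1.
h=h₀': d/dx-closure on L₀ ⇒ L.
L = (218 + 1080·x + 2592·x^2) + (-1 + 142·x + 1224·x^2 + 2016·x^3)·Dx + (-5 - 39·x - 37·x^2 + 228·x^3 + 288·x^4)·Dx^2  (order 2).
h: a_k = 36, -72, 792, -1680, 11076, -155664/5, …
ICs: h(0) = 36, h′(0) = -72.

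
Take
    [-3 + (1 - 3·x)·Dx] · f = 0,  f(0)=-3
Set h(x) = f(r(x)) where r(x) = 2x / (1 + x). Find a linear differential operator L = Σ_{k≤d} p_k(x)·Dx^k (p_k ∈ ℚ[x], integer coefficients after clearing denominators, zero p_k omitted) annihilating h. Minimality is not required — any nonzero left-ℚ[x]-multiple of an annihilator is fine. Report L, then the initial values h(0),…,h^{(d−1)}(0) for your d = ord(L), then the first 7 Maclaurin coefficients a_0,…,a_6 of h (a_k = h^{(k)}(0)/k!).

f: a_k = -3, -9, -27, -81, -243, -729, -2187, …
f∘r: x↦r, Dx↦Dx/r' in L_f ⇒ L₀.
L = 6 + (-1 + 4·x + 5·x^2)·Dx  (order 1).
h: a_k = -3, -18, -90, -450, -2250, -11250, -56250, …
ICs: h(0) = -3.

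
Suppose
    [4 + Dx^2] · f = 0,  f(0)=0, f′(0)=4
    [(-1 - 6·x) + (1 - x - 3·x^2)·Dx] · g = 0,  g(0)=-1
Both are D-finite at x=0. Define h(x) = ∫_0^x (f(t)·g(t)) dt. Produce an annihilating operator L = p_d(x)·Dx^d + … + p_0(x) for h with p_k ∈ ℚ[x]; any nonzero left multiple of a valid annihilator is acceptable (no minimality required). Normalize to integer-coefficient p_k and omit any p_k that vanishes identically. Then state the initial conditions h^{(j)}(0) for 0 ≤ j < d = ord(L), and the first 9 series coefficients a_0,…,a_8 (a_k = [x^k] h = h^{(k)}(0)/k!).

f: a_k = 0, 4, 0, -8/3, 0, 8/15, 0, -16/315, 0, …
g: a_k = -1, -1, -4, -7, -19, -40, -97, -217, -508, …
f·g: L₀ = L_f ⊗_s L_g, ord ≤ 2·1.
Integrate: L := L₀·Dx.
L = (2 + 4·x + 12·x^2)·Dx + (2 + 12·x)·Dx^2 + (-1 + x + 3·x^2)·Dx^3  (order 3).
h: a_k = 0, 0, -2, -4/3, -10/3, -76/15, -494/45, -304/15, -26729/630, …
ICs: h(0) = 0, h′(0) = 0, h′′(0) = -4.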